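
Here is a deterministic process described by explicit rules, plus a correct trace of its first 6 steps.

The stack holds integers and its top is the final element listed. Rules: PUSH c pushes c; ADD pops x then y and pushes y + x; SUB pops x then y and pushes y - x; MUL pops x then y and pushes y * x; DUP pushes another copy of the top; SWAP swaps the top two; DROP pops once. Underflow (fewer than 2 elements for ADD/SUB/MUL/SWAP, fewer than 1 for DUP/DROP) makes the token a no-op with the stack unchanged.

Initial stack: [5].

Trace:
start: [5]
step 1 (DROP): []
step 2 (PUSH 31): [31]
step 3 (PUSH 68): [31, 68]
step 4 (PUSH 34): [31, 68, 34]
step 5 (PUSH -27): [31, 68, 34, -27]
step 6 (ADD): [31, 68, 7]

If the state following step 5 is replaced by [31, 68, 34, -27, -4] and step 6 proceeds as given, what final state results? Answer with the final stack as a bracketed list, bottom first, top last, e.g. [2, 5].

[31, 68, 34, -31]

state after step 5 := [31, 68, 34, -27, -4]
step 6 (ADD): [31, 68, 34, -31]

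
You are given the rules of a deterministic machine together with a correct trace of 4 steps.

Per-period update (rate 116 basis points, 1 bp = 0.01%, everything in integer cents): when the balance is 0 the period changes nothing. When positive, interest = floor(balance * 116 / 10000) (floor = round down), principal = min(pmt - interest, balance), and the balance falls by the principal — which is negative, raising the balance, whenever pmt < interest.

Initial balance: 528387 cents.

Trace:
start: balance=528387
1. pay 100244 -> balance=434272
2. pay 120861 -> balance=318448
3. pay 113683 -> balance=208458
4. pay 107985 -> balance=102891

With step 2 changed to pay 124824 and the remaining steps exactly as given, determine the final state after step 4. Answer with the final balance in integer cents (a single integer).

98836

(re-executing from step 2 with the substitution; state before step 2: balance=434272)
2. pay 124824 -> balance=314485
3. pay 113683 -> balance=204450
4. pay 107985 -> balance=98836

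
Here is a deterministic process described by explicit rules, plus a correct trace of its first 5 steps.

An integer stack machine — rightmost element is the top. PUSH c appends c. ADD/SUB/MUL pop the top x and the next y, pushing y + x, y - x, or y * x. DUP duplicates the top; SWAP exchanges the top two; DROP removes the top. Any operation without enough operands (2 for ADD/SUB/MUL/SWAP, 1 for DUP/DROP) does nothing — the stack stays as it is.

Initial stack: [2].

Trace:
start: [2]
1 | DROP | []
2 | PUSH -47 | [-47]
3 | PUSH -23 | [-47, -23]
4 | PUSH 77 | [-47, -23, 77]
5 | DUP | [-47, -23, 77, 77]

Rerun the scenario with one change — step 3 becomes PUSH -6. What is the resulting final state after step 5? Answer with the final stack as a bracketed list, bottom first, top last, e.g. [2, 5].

(re-executing from step 3 with the substitution; state before step 3: [-47])
3 | PUSH -6 | [-47, -6]
4 | PUSH 77 | [-47, -6, 77]
5 | DUP | [-47, -6, 77, 77]

[-47, -6, 77, 77]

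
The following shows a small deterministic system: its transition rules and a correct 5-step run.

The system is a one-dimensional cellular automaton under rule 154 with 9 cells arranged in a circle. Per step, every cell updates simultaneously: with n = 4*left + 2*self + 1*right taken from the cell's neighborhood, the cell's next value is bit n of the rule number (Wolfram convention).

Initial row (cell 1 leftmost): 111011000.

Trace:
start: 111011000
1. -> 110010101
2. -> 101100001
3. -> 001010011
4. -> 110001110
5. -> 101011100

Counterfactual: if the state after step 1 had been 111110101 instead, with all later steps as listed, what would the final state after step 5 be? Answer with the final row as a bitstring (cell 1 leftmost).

101011111

state after step 1 := 111110101
2. -> 111100001
3. -> 111010011
4. -> 110001111
5. -> 101011111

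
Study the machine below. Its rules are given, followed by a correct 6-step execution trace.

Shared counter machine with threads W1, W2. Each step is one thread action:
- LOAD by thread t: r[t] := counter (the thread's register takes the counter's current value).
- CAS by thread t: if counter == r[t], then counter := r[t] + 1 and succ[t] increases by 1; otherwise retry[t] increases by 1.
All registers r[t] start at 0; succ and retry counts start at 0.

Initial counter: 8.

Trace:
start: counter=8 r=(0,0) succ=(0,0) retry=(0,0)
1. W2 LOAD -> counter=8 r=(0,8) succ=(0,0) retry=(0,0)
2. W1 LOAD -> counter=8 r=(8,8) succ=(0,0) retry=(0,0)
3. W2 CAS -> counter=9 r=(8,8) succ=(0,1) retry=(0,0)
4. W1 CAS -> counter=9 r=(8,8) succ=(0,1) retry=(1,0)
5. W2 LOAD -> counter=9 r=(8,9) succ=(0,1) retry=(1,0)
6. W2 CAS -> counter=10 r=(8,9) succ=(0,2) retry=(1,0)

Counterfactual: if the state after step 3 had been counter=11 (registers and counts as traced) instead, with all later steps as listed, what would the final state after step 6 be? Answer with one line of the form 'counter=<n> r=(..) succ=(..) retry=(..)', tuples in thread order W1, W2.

counter=12 r=(8,11) succ=(0,2) retry=(1,0)

state after step 3 := counter=11 r=(8,8) succ=(0,1) retry=(0,0)
4. W1 CAS -> counter=11 r=(8,8) succ=(0,1) retry=(1,0)
5. W2 LOAD -> counter=11 r=(8,11) succ=(0,1) retry=(1,0)
6. W2 CAS -> counter=12 r=(8,11) succ=(0,2) retry=(1,0)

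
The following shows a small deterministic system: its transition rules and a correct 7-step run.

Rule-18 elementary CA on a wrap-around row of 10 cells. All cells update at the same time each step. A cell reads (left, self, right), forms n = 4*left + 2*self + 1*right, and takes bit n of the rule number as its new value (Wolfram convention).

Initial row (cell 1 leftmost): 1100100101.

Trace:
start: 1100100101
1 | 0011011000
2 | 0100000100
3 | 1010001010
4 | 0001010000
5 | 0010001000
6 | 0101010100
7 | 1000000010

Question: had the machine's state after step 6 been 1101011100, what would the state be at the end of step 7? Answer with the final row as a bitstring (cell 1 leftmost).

0000000011

state after step 6 := 1101011100
7 | 0000000011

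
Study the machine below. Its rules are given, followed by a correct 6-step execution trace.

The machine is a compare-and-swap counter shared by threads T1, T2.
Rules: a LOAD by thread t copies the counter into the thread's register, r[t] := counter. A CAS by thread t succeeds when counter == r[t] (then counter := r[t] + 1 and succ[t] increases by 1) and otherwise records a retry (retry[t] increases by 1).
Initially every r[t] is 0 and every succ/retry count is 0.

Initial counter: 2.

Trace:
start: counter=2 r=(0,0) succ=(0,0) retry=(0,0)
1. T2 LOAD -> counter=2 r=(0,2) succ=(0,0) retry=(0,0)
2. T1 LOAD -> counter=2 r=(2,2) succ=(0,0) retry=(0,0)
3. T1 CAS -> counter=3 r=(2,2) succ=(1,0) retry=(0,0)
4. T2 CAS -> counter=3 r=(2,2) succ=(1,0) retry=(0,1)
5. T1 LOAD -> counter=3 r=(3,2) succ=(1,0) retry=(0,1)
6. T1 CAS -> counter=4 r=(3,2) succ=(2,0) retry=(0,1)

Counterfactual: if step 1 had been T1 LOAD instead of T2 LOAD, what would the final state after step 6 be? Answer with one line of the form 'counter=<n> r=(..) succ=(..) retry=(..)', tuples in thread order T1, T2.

(re-executing from step 1 with the substitution; state before step 1: counter=2 r=(0,0) succ=(0,0) retry=(0,0))
1. T1 LOAD -> counter=2 r=(2,0) succ=(0,0) retry=(0,0)
2. T1 LOAD -> counter=2 r=(2,0) succ=(0,0) retry=(0,0)
3. T1 CAS -> counter=3 r=(2,0) succ=(1,0) retry=(0,0)
4. T2 CAS -> counter=3 r=(2,0) succ=(1,0) retry=(0,1)
5. T1 LOAD -> counter=3 r=(3,0) succ=(1,0) retry=(0,1)
6. T1 CAS -> counter=4 r=(3,0) succ=(2,0) retry=(0,1)

counter=4 r=(3,0) succ=(2,0) retry=(0,1)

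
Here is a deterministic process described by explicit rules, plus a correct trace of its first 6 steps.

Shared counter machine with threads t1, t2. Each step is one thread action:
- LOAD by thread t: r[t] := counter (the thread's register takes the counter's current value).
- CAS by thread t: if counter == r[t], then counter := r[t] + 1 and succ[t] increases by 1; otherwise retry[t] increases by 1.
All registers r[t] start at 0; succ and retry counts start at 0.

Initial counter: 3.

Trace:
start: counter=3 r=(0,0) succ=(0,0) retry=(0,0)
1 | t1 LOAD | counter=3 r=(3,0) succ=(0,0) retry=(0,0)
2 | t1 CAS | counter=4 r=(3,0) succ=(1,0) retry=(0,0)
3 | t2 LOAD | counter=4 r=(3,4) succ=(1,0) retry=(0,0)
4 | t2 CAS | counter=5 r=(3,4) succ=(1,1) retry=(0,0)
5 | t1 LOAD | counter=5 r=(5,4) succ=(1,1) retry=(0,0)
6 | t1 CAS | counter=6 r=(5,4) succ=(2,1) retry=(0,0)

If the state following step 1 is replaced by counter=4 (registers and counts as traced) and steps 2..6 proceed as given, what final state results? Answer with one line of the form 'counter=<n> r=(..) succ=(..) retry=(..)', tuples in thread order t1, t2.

state after step 1 := counter=4 r=(3,0) succ=(0,0) retry=(0,0)
2 | t1 CAS | counter=4 r=(3,0) succ=(0,0) retry=(1,0)
3 | t2 LOAD | counter=4 r=(3,4) succ=(0,0) retry=(1,0)
4 | t2 CAS | counter=5 r=(3,4) succ=(0,1) retry=(1,0)
5 | t1 LOAD | counter=5 r=(5,4) succ=(0,1) retry=(1,0)
6 | t1 CAS | counter=6 r=(5,4) succ=(1,1) retry=(1,0)

counter=6 r=(5,4) succ=(1,1) retry=(1,0)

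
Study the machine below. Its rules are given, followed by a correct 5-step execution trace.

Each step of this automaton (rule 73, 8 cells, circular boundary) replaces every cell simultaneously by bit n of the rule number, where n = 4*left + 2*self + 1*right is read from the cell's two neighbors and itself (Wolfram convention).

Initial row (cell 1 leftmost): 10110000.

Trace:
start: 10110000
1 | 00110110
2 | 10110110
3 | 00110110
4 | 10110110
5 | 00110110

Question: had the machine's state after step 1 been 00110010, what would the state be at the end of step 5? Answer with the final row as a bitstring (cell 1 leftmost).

00110110

state after step 1 := 00110010
2 | 10110000
3 | 00110110
4 | 10110110
5 | 00110110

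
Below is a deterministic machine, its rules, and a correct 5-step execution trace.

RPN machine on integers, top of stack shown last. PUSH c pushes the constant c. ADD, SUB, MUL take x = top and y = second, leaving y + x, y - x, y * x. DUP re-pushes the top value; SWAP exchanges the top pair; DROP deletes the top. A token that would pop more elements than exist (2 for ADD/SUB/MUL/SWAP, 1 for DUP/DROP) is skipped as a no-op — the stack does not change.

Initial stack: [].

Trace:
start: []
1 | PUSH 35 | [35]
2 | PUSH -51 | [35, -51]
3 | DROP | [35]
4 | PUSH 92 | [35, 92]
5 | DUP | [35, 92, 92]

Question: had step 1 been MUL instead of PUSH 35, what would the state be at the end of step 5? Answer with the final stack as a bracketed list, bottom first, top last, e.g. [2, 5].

(re-executing from step 1 with the substitution; state before step 1: [])
1 | MUL | []
2 | PUSH -51 | [-51]
3 | DROP | []
4 | PUSH 92 | [92]
5 | DUP | [92, 92]

[92, 92]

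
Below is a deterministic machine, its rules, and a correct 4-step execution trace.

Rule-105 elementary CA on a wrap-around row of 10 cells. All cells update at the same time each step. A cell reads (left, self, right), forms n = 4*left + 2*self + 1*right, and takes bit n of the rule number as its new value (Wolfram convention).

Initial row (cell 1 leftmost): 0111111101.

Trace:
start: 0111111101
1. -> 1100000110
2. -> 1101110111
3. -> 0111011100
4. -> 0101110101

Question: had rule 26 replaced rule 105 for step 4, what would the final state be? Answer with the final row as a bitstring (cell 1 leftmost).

(re-executing step 4 under rule 26; state before step 4: 0111011100)
4. -> 1100010010

1100010010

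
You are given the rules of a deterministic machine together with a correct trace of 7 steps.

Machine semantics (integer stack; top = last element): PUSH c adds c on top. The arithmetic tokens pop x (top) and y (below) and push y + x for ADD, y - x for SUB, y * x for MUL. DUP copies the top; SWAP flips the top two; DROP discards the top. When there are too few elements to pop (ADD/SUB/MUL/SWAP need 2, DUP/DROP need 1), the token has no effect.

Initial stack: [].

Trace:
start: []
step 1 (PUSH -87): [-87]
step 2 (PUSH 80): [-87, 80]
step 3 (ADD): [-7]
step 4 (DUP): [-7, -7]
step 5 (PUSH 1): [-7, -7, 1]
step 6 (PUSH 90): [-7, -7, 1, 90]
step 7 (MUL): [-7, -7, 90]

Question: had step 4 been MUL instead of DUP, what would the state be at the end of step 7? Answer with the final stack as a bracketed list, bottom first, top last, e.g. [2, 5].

[-7, 90]

(re-executing from step 4 with the substitution; state before step 4: [-7])
step 4 (MUL): [-7]
step 5 (PUSH 1): [-7, 1]
step 6 (PUSH 90): [-7, 1, 90]
step 7 (MUL): [-7, 90]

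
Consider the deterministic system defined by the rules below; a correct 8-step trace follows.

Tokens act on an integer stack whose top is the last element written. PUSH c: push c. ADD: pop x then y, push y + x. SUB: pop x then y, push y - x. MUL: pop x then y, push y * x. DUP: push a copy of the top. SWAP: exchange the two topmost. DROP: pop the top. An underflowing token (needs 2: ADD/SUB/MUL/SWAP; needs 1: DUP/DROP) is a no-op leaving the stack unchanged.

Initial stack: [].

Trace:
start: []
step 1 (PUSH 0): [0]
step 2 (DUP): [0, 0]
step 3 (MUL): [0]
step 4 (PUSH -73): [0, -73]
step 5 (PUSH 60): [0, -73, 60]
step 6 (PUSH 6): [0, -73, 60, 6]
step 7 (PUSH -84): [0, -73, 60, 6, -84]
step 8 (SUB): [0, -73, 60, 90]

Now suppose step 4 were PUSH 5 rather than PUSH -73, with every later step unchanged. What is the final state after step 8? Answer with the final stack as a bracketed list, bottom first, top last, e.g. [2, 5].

(re-executing from step 4 with the substitution; state before step 4: [0])
step 4 (PUSH 5): [0, 5]
step 5 (PUSH 60): [0, 5, 60]
step 6 (PUSH 6): [0, 5, 60, 6]
step 7 (PUSH -84): [0, 5, 60, 6, -84]
step 8 (SUB): [0, 5, 60, 90]

[0, 5, 60, 90]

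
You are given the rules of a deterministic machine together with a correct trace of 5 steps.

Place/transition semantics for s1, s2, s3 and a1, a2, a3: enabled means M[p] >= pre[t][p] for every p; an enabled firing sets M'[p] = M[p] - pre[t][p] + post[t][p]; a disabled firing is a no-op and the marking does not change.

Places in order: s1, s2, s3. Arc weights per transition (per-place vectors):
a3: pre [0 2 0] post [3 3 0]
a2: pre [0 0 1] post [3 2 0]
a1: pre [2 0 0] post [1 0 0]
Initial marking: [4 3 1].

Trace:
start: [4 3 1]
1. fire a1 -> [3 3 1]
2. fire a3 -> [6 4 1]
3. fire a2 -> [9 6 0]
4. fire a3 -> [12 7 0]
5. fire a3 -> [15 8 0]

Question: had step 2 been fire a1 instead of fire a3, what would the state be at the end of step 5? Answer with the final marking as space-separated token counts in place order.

11 7 0

(re-executing from step 2 with the substitution; state before step 2: [3 3 1])
2. fire a1 -> [2 3 1]
3. fire a2 -> [5 5 0]
4. fire a3 -> [8 6 0]
5. fire a3 -> [11 7 0]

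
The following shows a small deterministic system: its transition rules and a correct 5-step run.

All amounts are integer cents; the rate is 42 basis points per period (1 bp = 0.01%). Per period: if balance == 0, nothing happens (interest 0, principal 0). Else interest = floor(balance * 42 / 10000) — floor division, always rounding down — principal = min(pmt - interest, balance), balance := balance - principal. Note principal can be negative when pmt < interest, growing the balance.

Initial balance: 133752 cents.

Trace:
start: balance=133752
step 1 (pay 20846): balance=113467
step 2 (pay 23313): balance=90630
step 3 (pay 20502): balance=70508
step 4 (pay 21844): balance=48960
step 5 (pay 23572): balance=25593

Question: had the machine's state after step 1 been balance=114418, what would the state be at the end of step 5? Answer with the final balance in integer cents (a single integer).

state after step 1 := balance=114418
step 2 (pay 23313): balance=91585
step 3 (pay 20502): balance=71467
step 4 (pay 21844): balance=49923
step 5 (pay 23572): balance=26560

26560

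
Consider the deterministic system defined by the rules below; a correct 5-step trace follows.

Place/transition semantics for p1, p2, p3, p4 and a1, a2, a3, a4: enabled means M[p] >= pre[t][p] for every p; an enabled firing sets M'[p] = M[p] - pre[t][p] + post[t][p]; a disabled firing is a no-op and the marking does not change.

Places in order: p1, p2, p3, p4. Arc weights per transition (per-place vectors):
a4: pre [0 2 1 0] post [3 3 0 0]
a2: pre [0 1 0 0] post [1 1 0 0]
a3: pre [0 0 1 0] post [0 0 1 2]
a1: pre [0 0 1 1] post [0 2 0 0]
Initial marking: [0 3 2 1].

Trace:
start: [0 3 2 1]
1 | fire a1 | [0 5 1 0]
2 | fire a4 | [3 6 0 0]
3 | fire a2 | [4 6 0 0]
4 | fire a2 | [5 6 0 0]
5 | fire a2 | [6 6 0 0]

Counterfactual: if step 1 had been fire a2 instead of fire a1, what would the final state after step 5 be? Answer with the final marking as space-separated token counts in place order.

(re-executing from step 1 with the substitution; state before step 1: [0 3 2 1])
1 | fire a2 | [1 3 2 1]
2 | fire a4 | [4 4 1 1]
3 | fire a2 | [5 4 1 1]
4 | fire a2 | [6 4 1 1]
5 | fire a2 | [7 4 1 1]

7 4 1 1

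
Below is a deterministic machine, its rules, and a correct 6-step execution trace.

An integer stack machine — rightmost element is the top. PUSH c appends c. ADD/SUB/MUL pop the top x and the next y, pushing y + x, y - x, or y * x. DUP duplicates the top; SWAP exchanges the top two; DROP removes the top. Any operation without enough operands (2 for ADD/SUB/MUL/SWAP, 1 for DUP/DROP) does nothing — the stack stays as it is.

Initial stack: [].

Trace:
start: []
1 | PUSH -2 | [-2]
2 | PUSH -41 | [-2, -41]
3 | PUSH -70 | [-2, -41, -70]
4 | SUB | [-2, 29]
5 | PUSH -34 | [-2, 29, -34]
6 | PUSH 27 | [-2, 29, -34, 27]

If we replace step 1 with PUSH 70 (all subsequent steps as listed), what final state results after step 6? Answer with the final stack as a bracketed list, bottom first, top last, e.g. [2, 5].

[70, 29, -34, 27]

(re-executing from step 1 with the substitution; state before step 1: [])
1 | PUSH 70 | [70]
2 | PUSH -41 | [70, -41]
3 | PUSH -70 | [70, -41, -70]
4 | SUB | [70, 29]
5 | PUSH -34 | [70, 29, -34]
6 | PUSH 27 | [70, 29, -34, 27]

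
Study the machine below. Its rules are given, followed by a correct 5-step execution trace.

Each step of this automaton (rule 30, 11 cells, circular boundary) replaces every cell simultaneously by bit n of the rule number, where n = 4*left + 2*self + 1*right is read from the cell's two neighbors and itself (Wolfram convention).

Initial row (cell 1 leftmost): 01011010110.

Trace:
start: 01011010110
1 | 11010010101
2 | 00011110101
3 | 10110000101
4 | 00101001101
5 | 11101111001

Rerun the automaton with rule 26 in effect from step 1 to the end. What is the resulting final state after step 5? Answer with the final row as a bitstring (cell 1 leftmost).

(re-executing steps 1..5 under rule 26; state before step 1: 01011010110)
1 | 10010000101
2 | 01101001001
3 | 01000110110
4 | 10101100101
5 | 00001011001

00001011001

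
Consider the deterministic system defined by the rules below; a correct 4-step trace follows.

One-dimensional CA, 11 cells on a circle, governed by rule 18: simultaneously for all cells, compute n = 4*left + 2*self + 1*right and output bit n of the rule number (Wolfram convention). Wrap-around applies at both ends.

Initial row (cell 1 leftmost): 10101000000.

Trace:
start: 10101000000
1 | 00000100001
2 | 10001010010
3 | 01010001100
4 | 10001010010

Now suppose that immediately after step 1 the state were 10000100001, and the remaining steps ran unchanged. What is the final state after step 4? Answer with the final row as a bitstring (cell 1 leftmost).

state after step 1 := 10000100001
2 | 01001010010
3 | 10110001101
4 | 00001010000

00001010000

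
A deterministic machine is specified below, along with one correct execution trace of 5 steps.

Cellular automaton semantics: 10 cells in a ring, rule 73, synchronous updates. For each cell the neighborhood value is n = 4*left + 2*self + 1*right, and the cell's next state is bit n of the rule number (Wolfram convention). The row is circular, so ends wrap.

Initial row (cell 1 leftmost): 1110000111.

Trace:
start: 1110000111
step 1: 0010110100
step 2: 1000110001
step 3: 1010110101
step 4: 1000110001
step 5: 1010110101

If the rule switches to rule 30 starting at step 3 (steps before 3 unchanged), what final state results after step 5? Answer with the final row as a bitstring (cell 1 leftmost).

(re-executing steps 3..5 under rule 30; state before step 3: 1000110001)
step 3: 0101101011
step 4: 0101001010
step 5: 1101111011

1101111011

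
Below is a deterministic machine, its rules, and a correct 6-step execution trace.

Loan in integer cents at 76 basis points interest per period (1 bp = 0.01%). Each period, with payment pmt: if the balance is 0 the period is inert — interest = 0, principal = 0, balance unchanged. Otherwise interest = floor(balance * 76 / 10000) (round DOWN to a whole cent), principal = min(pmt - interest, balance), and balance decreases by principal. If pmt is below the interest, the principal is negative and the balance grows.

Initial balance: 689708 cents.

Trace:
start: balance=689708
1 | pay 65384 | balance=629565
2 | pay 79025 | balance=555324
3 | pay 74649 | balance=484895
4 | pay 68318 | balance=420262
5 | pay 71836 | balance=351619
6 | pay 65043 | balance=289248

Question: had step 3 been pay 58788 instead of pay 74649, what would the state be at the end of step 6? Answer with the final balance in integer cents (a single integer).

(re-executing from step 3 with the substitution; state before step 3: balance=555324)
3 | pay 58788 | balance=500756
4 | pay 68318 | balance=436243
5 | pay 71836 | balance=367722
6 | pay 65043 | balance=305473

305473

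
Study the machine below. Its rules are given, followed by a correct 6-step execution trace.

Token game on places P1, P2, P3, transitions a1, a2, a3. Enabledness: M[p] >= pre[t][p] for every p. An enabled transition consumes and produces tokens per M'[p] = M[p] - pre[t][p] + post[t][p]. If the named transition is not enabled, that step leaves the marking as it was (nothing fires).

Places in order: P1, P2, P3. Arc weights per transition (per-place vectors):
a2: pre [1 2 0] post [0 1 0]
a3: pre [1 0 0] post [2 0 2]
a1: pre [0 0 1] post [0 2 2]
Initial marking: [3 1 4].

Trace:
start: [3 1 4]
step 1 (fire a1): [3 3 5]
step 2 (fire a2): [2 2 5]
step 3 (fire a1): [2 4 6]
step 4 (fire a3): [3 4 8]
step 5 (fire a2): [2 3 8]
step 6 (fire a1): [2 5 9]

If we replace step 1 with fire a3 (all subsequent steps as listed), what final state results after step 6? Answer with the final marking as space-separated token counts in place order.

(re-executing from step 1 with the substitution; state before step 1: [3 1 4])
step 1 (fire a3): [4 1 6]
step 2 (fire a2): [4 1 6]
step 3 (fire a1): [4 3 7]
step 4 (fire a3): [5 3 9]
step 5 (fire a2): [4 2 9]
step 6 (fire a1): [4 4 10]

4 4 10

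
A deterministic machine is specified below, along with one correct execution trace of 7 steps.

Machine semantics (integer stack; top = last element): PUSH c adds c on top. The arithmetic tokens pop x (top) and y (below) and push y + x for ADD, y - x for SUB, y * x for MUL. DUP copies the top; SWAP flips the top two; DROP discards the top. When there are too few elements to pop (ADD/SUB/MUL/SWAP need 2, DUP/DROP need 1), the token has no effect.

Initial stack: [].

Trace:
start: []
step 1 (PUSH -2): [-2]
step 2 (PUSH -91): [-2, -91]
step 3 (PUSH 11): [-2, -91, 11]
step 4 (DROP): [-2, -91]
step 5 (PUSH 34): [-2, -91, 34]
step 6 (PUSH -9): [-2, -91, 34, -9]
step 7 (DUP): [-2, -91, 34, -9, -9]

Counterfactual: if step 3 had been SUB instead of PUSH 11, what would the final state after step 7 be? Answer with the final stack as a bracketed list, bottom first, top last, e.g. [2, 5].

[34, -9, -9]

(re-executing from step 3 with the substitution; state before step 3: [-2, -91])
step 3 (SUB): [89]
step 4 (DROP): []
step 5 (PUSH 34): [34]
step 6 (PUSH -9): [34, -9]
step 7 (DUP): [34, -9, -9]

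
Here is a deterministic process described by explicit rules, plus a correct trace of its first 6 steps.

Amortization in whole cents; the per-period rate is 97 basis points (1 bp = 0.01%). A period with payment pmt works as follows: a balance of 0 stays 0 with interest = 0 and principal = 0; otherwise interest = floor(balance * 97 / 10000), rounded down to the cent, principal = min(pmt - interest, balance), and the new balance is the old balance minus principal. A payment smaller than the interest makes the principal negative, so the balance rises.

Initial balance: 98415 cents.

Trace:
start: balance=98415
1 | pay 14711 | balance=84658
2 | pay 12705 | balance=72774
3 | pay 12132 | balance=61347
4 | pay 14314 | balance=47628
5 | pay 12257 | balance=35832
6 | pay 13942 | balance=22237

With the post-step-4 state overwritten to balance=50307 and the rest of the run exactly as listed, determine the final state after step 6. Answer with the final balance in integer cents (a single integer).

24968

state after step 4 := balance=50307
5 | pay 12257 | balance=38537
6 | pay 13942 | balance=24968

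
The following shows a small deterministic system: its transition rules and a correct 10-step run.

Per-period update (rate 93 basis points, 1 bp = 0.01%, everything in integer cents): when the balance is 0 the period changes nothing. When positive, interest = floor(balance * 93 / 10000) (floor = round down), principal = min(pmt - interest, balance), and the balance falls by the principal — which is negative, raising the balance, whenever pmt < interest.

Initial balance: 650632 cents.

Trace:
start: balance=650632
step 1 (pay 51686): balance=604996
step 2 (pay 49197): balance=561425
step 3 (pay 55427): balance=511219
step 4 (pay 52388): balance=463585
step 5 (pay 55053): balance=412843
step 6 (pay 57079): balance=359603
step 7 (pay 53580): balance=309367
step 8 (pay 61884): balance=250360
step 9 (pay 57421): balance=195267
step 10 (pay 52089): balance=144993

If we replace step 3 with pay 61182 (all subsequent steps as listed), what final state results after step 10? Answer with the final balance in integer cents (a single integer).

138852

(re-executing from step 3 with the substitution; state before step 3: balance=561425)
step 3 (pay 61182): balance=505464
step 4 (pay 52388): balance=457776
step 5 (pay 55053): balance=406980
step 6 (pay 57079): balance=353685
step 7 (pay 53580): balance=303394
step 8 (pay 61884): balance=244331
step 9 (pay 57421): balance=189182
step 10 (pay 52089): balance=138852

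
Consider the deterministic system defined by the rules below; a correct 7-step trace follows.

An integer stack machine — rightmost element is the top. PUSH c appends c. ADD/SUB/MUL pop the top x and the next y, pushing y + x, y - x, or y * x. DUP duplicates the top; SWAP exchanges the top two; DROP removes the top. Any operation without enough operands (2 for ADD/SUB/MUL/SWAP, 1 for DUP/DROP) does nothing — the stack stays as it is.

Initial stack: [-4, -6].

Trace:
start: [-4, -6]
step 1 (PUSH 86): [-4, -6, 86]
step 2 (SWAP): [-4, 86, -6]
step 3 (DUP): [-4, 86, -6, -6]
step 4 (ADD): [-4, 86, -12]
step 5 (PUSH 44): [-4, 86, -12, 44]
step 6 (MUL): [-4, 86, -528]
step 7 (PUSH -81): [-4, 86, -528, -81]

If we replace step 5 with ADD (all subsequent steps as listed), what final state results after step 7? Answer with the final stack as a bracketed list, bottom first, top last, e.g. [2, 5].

[-296, -81]

(re-executing from step 5 with the substitution; state before step 5: [-4, 86, -12])
step 5 (ADD): [-4, 74]
step 6 (MUL): [-296]
step 7 (PUSH -81): [-296, -81]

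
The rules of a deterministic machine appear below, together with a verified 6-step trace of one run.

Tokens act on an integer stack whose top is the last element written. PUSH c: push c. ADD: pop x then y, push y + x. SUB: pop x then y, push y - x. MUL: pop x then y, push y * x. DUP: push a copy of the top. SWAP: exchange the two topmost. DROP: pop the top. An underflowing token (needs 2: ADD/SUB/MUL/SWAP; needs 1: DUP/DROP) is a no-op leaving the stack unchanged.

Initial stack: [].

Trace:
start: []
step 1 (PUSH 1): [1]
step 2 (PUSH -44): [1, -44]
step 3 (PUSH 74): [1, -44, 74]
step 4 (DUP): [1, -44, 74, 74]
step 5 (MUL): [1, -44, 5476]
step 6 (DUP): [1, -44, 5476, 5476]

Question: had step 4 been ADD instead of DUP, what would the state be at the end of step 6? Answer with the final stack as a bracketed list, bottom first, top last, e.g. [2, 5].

[30, 30]

(re-executing from step 4 with the substitution; state before step 4: [1, -44, 74])
step 4 (ADD): [1, 30]
step 5 (MUL): [30]
step 6 (DUP): [30, 30]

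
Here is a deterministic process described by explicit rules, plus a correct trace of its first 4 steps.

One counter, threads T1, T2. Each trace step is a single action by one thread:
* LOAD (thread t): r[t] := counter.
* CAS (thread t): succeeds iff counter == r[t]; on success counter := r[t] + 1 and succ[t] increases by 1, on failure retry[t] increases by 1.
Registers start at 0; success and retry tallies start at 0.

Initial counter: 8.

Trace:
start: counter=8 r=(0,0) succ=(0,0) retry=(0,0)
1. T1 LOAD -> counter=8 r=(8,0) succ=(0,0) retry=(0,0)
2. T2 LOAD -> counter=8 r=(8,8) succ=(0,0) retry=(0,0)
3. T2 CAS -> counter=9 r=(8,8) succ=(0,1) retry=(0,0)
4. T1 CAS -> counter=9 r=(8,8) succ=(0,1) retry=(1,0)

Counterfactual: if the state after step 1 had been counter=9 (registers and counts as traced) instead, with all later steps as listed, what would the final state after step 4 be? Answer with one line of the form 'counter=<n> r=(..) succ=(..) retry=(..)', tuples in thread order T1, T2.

counter=10 r=(8,9) succ=(0,1) retry=(1,0)

state after step 1 := counter=9 r=(8,0) succ=(0,0) retry=(0,0)
2. T2 LOAD -> counter=9 r=(8,9) succ=(0,0) retry=(0,0)
3. T2 CAS -> counter=10 r=(8,9) succ=(0,1) retry=(0,0)
4. T1 CAS -> counter=10 r=(8,9) succ=(0,1) retry=(1,0)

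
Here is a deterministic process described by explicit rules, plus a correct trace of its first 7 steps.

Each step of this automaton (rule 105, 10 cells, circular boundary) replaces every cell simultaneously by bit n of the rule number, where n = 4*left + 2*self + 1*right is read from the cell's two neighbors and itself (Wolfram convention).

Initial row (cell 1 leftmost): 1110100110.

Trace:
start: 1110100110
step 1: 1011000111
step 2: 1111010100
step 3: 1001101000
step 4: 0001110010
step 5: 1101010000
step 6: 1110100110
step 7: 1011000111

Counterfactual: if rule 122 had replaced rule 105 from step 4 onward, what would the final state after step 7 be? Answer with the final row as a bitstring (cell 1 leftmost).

(re-executing steps 4..7 under rule 122; state before step 4: 1001101000)
step 4: 0111110101
step 5: 1100011010
step 6: 1110111101
step 7: 0011100111

0011100111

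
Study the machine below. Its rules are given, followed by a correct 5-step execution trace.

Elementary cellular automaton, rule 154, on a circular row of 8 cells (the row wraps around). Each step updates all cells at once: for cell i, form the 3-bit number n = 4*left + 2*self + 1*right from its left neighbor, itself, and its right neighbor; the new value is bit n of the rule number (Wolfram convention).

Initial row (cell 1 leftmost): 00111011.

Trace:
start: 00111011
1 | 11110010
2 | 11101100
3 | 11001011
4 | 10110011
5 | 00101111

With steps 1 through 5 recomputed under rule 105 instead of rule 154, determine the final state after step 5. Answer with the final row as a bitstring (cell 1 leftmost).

(re-executing steps 1..5 under rule 105; state before step 1: 00111011)
1 | 00101111
2 | 00011001
3 | 01011000
4 | 00111011
5 | 00101111

00101111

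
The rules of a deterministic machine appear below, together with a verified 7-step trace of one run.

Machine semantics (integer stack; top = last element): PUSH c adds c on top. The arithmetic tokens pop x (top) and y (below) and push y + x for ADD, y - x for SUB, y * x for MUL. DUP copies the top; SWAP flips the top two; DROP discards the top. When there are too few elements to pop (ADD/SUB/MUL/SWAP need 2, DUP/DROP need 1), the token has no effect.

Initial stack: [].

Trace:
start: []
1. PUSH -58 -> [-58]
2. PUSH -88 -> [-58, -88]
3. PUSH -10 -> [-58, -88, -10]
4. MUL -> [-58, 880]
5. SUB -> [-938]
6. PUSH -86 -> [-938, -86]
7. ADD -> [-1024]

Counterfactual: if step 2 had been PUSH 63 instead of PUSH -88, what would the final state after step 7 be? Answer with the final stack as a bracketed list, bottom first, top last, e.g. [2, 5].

[486]

(re-executing from step 2 with the substitution; state before step 2: [-58])
2. PUSH 63 -> [-58, 63]
3. PUSH -10 -> [-58, 63, -10]
4. MUL -> [-58, -630]
5. SUB -> [572]
6. PUSH -86 -> [572, -86]
7. ADD -> [486]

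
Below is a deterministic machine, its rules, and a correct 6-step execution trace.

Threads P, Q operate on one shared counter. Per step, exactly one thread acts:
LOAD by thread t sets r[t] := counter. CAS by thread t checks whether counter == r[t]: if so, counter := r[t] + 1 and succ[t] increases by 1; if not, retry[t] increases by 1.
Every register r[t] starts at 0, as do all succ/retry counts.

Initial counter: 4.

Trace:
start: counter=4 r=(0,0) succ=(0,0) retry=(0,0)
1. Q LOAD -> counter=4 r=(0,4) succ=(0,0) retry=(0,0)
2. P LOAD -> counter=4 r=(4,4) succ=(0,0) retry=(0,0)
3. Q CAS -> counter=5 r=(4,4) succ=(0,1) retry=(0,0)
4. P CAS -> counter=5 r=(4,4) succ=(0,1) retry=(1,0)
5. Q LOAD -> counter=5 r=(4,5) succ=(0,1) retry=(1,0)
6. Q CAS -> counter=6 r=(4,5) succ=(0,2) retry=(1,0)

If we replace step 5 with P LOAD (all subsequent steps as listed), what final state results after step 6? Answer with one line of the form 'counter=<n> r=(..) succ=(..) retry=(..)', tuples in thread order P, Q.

counter=5 r=(5,4) succ=(0,1) retry=(1,1)

(re-executing from step 5 with the substitution; state before step 5: counter=5 r=(4,4) succ=(0,1) retry=(1,0))
5. P LOAD -> counter=5 r=(5,4) succ=(0,1) retry=(1,0)
6. Q CAS -> counter=5 r=(5,4) succ=(0,1) retry=(1,1)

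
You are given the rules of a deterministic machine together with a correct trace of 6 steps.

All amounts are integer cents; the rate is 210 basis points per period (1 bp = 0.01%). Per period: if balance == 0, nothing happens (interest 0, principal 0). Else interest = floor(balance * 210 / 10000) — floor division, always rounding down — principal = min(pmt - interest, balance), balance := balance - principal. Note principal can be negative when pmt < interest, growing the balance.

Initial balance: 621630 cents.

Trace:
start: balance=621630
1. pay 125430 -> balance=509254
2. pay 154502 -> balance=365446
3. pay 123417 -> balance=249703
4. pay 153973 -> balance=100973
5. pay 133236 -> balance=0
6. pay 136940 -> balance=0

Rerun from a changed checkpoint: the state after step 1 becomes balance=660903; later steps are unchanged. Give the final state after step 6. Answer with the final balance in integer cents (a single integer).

state after step 1 := balance=660903
2. pay 154502 -> balance=520279
3. pay 123417 -> balance=407787
4. pay 153973 -> balance=262377
5. pay 133236 -> balance=134650
6. pay 136940 -> balance=537

537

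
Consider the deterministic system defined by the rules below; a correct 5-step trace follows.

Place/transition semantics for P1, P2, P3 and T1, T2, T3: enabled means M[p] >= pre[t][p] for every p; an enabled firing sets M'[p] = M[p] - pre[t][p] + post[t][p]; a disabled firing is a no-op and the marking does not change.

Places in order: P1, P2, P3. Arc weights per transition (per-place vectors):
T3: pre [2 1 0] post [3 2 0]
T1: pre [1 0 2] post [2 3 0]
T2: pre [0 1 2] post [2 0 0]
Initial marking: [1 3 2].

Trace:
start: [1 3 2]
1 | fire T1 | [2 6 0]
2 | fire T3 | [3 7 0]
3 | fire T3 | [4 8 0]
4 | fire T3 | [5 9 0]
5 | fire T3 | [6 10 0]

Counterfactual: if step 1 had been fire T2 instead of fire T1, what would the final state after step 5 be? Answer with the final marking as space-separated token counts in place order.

7 6 0

(re-executing from step 1 with the substitution; state before step 1: [1 3 2])
1 | fire T2 | [3 2 0]
2 | fire T3 | [4 3 0]
3 | fire T3 | [5 4 0]
4 | fire T3 | [6 5 0]
5 | fire T3 | [7 6 0]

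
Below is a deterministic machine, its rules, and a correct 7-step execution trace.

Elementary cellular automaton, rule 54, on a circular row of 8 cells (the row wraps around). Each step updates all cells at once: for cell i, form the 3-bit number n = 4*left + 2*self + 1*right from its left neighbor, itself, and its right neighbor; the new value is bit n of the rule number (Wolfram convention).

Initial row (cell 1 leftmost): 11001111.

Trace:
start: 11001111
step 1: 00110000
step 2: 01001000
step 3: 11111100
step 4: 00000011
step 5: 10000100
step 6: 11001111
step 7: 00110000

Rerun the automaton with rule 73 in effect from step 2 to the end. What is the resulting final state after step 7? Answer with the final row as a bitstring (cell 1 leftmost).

(re-executing steps 2..7 under rule 73; state before step 2: 00110000)
step 2: 10110111
step 3: 10110100
step 4: 00110000
step 5: 10110111
step 6: 10110100
step 7: 00110000

00110000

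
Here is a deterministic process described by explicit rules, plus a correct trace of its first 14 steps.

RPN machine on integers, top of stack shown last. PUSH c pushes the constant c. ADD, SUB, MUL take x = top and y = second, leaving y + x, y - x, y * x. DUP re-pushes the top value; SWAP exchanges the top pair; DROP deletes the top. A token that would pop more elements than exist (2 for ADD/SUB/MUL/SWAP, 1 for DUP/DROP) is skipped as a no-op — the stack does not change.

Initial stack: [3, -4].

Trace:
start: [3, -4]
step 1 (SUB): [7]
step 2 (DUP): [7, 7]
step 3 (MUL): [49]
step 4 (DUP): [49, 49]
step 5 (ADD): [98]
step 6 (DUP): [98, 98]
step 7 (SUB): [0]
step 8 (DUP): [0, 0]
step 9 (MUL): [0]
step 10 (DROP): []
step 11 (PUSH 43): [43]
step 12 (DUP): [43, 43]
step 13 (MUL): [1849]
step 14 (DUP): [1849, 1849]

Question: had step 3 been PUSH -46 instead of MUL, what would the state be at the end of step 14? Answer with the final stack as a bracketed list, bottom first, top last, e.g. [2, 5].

(re-executing from step 3 with the substitution; state before step 3: [7, 7])
step 3 (PUSH -46): [7, 7, -46]
step 4 (DUP): [7, 7, -46, -46]
step 5 (ADD): [7, 7, -92]
step 6 (DUP): [7, 7, -92, -92]
step 7 (SUB): [7, 7, 0]
step 8 (DUP): [7, 7, 0, 0]
step 9 (MUL): [7, 7, 0]
step 10 (DROP): [7, 7]
step 11 (PUSH 43): [7, 7, 43]
step 12 (DUP): [7, 7, 43, 43]
step 13 (MUL): [7, 7, 1849]
step 14 (DUP): [7, 7, 1849, 1849]

[7, 7, 1849, 1849]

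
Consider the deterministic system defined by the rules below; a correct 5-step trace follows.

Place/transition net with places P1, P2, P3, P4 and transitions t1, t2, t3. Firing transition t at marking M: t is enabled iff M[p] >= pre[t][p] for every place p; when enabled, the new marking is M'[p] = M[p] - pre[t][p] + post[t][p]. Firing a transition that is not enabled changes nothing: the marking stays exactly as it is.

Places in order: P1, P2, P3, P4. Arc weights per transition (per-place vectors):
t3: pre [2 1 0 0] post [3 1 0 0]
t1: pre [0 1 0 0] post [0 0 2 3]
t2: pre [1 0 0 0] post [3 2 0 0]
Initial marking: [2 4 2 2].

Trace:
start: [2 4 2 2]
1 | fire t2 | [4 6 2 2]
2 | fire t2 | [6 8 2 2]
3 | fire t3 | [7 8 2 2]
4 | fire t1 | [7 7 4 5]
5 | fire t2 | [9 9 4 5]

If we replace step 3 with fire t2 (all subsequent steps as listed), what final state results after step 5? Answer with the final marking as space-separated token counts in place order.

(re-executing from step 3 with the substitution; state before step 3: [6 8 2 2])
3 | fire t2 | [8 10 2 2]
4 | fire t1 | [8 9 4 5]
5 | fire t2 | [10 11 4 5]

10 11 4 5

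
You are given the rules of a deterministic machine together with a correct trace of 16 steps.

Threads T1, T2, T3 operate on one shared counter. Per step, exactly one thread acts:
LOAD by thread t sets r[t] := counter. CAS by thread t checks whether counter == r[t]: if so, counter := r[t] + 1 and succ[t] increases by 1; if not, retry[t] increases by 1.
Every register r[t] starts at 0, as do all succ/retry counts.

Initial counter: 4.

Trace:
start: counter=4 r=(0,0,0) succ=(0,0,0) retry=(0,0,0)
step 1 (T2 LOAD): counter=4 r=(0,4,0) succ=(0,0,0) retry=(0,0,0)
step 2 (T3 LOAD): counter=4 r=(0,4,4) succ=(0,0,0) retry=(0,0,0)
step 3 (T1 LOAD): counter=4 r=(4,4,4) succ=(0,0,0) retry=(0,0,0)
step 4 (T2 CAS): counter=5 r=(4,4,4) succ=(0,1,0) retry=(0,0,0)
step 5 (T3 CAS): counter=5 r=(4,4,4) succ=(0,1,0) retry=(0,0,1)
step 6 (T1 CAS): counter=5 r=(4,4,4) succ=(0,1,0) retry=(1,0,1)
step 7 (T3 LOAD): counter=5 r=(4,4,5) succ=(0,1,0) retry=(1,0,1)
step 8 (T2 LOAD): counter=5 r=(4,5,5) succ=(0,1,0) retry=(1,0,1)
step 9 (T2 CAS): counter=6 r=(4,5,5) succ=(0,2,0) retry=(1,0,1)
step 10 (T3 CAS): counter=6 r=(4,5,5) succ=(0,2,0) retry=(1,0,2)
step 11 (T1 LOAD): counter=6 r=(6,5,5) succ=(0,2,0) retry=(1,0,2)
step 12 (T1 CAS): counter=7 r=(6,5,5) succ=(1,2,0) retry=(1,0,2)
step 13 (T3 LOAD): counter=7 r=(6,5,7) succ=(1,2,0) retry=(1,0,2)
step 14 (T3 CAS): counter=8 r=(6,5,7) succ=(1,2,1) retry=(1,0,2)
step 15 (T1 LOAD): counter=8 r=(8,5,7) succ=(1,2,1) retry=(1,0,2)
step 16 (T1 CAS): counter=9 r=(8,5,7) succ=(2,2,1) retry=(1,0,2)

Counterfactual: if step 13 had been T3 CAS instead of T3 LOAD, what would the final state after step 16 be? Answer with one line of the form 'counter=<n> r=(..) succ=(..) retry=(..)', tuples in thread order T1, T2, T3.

counter=8 r=(7,5,5) succ=(2,2,0) retry=(1,0,4)

(re-executing from step 13 with the substitution; state before step 13: counter=7 r=(6,5,5) succ=(1,2,0) retry=(1,0,2))
step 13 (T3 CAS): counter=7 r=(6,5,5) succ=(1,2,0) retry=(1,0,3)
step 14 (T3 CAS): counter=7 r=(6,5,5) succ=(1,2,0) retry=(1,0,4)
step 15 (T1 LOAD): counter=7 r=(7,5,5) succ=(1,2,0) retry=(1,0,4)
step 16 (T1 CAS): counter=8 r=(7,5,5) succ=(2,2,0) retry=(1,0,4)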